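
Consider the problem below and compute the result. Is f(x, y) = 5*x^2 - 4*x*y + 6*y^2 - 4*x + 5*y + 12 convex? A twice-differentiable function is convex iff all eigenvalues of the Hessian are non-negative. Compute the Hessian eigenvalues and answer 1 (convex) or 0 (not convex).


The Hessian of f(x,y) = 5*x^2 - 4*x*y + 6*y^2 - 4*x + 5*y + 12 is:
H = [[10, -4], [-4, 12]]
Trace = 10 + 12 = 22
Determinant = 10*12 - (-4)^2 = 104
Discriminant = (22)^2 - 4*104 = 68.0
Eigenvalues: lambda_1 = 6.8769, lambda_2 = 15.1231
The function is convex.

1


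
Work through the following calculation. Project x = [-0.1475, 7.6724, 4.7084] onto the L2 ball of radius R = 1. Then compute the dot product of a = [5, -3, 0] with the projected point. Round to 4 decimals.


Step 1: Compute ||x|| (intermediates to 6 decimals).
||x|| = sqrt((-0.1475)^2 + 7.6724^2 + 4.7084^2) = 9.003139
Step 2: Project.
Since ||x|| > R, scale = R/||x|| = 1/9.003139 = 0.111072, proj(x) = scale * x
proj(x) = [-0.016383, 0.852189, 0.522971]
Step 3: Dot product.
a^T * proj(x) = 5*(-0.016383) - 3*0.852189 + 0*0.522971 = -2.6385


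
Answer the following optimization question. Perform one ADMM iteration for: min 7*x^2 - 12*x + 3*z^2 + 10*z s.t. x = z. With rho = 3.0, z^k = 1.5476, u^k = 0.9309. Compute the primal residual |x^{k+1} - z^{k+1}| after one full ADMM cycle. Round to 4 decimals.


ADMM iteration with rho = 3.0, z^k = 1.5476, u^k = 0.9309
Step 1: x-update.
Minimize 7*x^2 - 12*x + (3.0/2)*(x - 1.5476 + 0.9309)^2
FOC: (2*7 + 3.0)*x = 12 + 3.0*(1.5476 - 0.9309)
x^{k+1} = 0.8147
Step 2: z-update.
Minimize 3*z^2 + 10*z + (3.0/2)*(0.8147 - z + 0.9309)^2
FOC: (2*3 + 3.0)*z = -10 + 3.0*(0.8147 + 0.9309)
z^{k+1} = -0.5292
Step 3: u-update.
u^{k+1} = 0.9309 + 0.8147 + 0.5292 = 2.2749
Step 4: Primal residual = |0.8147 + 0.5292| = 1.344


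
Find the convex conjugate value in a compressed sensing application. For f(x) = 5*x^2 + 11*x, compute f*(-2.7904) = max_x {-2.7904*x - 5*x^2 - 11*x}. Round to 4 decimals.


f*(y) = sup_x {y*x - a*x^2 - b*x} = sup_x {(y-b)*x - a*x^2}
FOC: (y - b) - 2a*x = 0 => x* = (y - b)/(2a)
x* = (-2.7904 - 11)/(2*5) = -1.379
f*(-2.7904) = (y-b)^2/(4a) = (-2.7904 - 11)^2/(4*5)
= 190.1751/20 = 9.5088


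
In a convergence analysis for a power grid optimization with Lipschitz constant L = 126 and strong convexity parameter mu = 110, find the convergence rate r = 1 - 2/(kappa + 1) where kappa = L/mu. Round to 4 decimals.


Step 1: Compute the condition number.
kappa = L/mu = 126/110 = 1.1455
Step 2: Compute the convergence rate.
r = 1 - 2/(kappa + 1) = 1 - 2*mu/(L + mu) = (L - mu)/(L + mu) = 16/236 = 0.0678


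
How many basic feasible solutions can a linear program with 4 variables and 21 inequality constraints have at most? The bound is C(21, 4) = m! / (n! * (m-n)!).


Each vertex corresponds to some choice of n active constraints out of m, so the number of vertices is at most C(m, n) = m! / (n!(m-n)!).
m = 21, n = 4
Numerator: 21 * 20 * 19 * 18
Denominator: 4! = 24
C(21, 4) = 5985


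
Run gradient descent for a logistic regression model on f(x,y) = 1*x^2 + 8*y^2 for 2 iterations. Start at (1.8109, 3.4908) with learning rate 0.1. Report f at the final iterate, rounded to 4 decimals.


Gradient descent on f(x,y) = 1*x^2 + 8*y^2.
Starting point: (1.8109, 3.4908), alpha = 0.1
Step 1: grad_x = 2*1*1.8109 = 3.6218, grad_y = 2*8*3.4908 = 55.8528
  x_1 = 1.8109 - 0.1*3.6218 = 1.4487
  y_1 = 3.4908 - 0.1*55.8528 = -2.0945
Step 2: grad_x = 2*1*1.4487 = 2.8974, grad_y = 2*8*-2.0945 = -33.5117
  x_2 = 1.4487 - 0.1*2.8974 = 1.159
  y_2 = -2.0945 - 0.1*-33.5117 = 1.2567
f(1.159, 1.2567) = 1*1.159^2 + 8*1.2567^2 = 13.9773


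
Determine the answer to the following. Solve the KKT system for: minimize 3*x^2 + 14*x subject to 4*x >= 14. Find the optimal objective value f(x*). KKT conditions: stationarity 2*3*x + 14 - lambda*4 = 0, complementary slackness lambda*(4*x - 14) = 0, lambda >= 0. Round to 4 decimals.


Step 1: Try lambda = 0 (constraint inactive).
x_unc = -14/(2*3) = -2.3333
Check: 4*-2.3333 = -9.3332 < 14 -- violated!
Step 2: Constraint must be active: 4*x = 14
x* = 14/4 = 3.5
lambda = (2*3*3.5 + 14)/4 = 8.75
Step 3: Compute optimal value.
f(x*) = 3*3.5^2 + 14*3.5 = 85.75


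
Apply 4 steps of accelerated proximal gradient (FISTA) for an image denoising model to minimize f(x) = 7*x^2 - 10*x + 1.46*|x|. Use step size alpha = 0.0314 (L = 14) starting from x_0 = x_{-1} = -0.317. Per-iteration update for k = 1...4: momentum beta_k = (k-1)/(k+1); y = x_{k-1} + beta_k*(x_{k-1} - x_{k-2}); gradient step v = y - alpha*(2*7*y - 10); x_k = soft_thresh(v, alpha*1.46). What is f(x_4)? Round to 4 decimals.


FISTA on f(x) = 7*x^2 - 10*x + 1.46*|x|
L = 14, alpha = 0.0314
Iteration 1: beta = 0.0, y = -0.317 + 0.0*(-0.317 + 0.317) = -0.317
  grad(y) = -14.438, v = y - alpha*grad = 0.1364
  prox(v) = soft_thresh(0.1364, 0.0458) = 0.0905
Iteration 2: beta = 0.3333, y = 0.0905 + 0.3333*(0.0905 + 0.317) = 0.2263
  grad(y) = -6.8312, v = y - alpha*grad = 0.4408
  prox(v) = soft_thresh(0.4408, 0.0458) = 0.395
Iteration 3: beta = 0.5, y = 0.395 + 0.5*(0.395 - 0.0905) = 0.5472
  grad(y) = -2.3386, v = y - alpha*grad = 0.6207
  prox(v) = soft_thresh(0.6207, 0.0458) = 0.5748
Iteration 4: beta = 0.6, y = 0.5748 + 0.6*(0.5748 - 0.395) = 0.6827
  grad(y) = -0.4418, v = y - alpha*grad = 0.6966
  prox(v) = soft_thresh(0.6966, 0.0458) = 0.6508
f(x_4) = 7*0.6508^2 - 10*0.6508 + 1.46*|0.6508| = -2.5931


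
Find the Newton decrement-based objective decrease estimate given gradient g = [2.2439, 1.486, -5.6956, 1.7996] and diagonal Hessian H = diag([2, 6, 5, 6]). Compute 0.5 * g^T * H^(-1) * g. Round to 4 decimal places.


Step 1: H is diagonal, so H^(-1) * g = [1.122, 0.2477, -1.1391, 0.2999].
Step 2: g^T H^(-1) g = sum_i g_i^2 / H_ii
  = (2.2439)^2/2 + (1.486)^2/6 + (-5.6956)^2/5 + (1.7996)^2/6
  = 2.5175 + 0.368 + 6.488 + 0.5398 = 9.9133
Step 3: Objective decrease = 0.5 * g^T H^(-1) g = 4.9567


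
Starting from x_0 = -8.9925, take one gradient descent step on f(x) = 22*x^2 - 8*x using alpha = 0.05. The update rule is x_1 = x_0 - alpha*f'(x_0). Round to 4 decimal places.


We compute the gradient at x_0 and apply the update.
f'(x) = 44*x - 8
f'(-8.9925) = 44*-8.9925 - 8 = -403.67
x_1 = -8.9925 - 0.05*-403.67 = 11.191


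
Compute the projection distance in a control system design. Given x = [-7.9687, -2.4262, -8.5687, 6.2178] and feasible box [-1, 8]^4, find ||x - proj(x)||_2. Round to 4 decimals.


Project each component onto [-1, 8].
clip(-7.9687) = -1.0, clip(-2.4262) = -1.0, clip(-8.5687) = -1.0, clip(6.2178) = 6.2178
Projection = [-1.0, -1.0, -1.0, 6.2178]
Squared diffs: [48.5628, 2.034, 57.2852, 0.0]
Distance = sqrt(107.882) = 10.3866


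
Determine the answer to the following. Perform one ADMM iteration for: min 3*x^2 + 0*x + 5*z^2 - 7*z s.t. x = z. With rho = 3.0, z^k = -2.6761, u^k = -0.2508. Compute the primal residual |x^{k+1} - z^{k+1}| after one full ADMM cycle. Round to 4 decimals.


ADMM iteration with rho = 3.0, z^k = -2.6761, u^k = -0.2508
Step 1: x-update.
Minimize 3*x^2 + 0*x + (3.0/2)*(x + 2.6761 - 0.2508)^2
FOC: (2*3 + 3.0)*x = 0 + 3.0*(-2.6761 + 0.2508)
x^{k+1} = -0.8084
Step 2: z-update.
Minimize 5*z^2 - 7*z + (3.0/2)*(-0.8084 - z - 0.2508)^2
FOC: (2*5 + 3.0)*z = 7 + 3.0*(-0.8084 - 0.2508)
z^{k+1} = 0.294
Step 3: u-update.
u^{k+1} = -0.2508 - 0.8084 - 0.294 = -1.3533
Step 4: Primal residual = |-0.8084 - 0.294| = 1.1025


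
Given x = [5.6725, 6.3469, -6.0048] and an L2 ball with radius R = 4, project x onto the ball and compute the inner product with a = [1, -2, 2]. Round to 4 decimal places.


Step 1: Compute ||x|| (intermediates to 6 decimals).
||x|| = sqrt(5.6725^2 + 6.3469^2 + (-6.0048)^2) = 10.417198
Step 2: Project.
Since ||x|| > R, scale = R/||x|| = 4/10.417198 = 0.38398, proj(x) = scale * x
proj(x) = [2.178127, 2.437083, -2.305723]
Step 3: Dot product.
a^T * proj(x) = 1*2.178127 - 2*2.437083 + 2*(-2.305723) = -7.3075


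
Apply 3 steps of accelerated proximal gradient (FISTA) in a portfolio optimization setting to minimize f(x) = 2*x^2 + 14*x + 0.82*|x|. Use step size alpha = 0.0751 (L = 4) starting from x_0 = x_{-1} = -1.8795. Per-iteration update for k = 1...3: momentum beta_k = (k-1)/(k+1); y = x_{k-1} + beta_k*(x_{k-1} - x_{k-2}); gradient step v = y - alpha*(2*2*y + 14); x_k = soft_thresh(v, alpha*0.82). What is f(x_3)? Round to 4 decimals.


FISTA on f(x) = 2*x^2 + 14*x + 0.82*|x|
L = 4, alpha = 0.0751
Iteration 1: beta = 0.0, y = -1.8795 + 0.0*(-1.8795 + 1.8795) = -1.8795
  grad(y) = 6.482, v = y - alpha*grad = -2.3663
  prox(v) = soft_thresh(-2.3663, 0.0616) = -2.3047
Iteration 2: beta = 0.3333, y = -2.3047 + 0.3333*(-2.3047 + 1.8795) = -2.4465
  grad(y) = 4.2142, v = y - alpha*grad = -2.7629
  prox(v) = soft_thresh(-2.7629, 0.0616) = -2.7014
Iteration 3: beta = 0.5, y = -2.7014 + 0.5*(-2.7014 + 2.3047) = -2.8997
  grad(y) = 2.4013, v = y - alpha*grad = -3.08
  prox(v) = soft_thresh(-3.08, 0.0616) = -3.0184
f(x_3) = 2*(-3.0184)^2 + 14*(-3.0184) + 0.82*|-3.0184| = -21.5611


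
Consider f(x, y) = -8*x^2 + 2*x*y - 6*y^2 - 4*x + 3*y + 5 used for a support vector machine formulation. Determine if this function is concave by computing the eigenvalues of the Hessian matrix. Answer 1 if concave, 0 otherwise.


The Hessian of f(x,y) = -8*x^2 + 2*x*y - 6*y^2 - 4*x + 3*y + 5 is:
H = [[-16, 2], [2, -12]]
Trace = -16 - 12 = -28
Determinant = -16*-12 - (2)^2 = 188
Discriminant = (-28)^2 - 4*188 = 32.0
Eigenvalues: lambda_1 = -16.8284, lambda_2 = -11.1716
The function is concave.

1


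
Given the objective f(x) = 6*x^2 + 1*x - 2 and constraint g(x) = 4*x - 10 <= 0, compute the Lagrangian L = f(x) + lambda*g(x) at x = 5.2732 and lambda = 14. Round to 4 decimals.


Step 1: Evaluate f(x).
f(5.2732) = 6*5.2732^2 + 1*5.2732 - 2 = 170.113
Step 2: Evaluate g(x).
g(5.2732) = 4*5.2732 - 10 = 11.0928
Step 3: Compute Lagrangian.
L = 170.113 + 14*11.0928 = 325.4122


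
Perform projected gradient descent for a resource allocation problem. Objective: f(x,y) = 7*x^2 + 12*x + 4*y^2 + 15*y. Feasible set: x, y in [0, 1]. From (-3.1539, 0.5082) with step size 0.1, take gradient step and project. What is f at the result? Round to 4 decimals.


Step 1: Compute gradient at (-3.1539, 0.5082).
grad_x = 2*7*-3.1539 + 12 = -32.1546
grad_y = 2*4*0.5082 + 15 = 19.0656
Step 2: Gradient step.
x_raw = -3.1539 - 0.1*-32.1546 = 0.0616
y_raw = 0.5082 - 0.1*19.0656 = -1.3984
Step 3: Project onto [0, 1].
x_proj = clip(0.0616) = 0.0616
y_proj = clip(-1.3984) = 0.0
Step 4: Evaluate f.
f(0.0616, 0.0) = 0.7652


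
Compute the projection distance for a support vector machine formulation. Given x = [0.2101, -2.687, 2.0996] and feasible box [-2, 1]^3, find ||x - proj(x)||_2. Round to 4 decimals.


Project each component onto [-2, 1].
clip(0.2101) = 0.2101, clip(-2.687) = -2.0, clip(2.0996) = 1.0
Projection = [0.2101, -2.0, 1.0]
Squared diffs: [0.0, 0.472, 1.2091]
Distance = sqrt(1.6811) = 1.2966


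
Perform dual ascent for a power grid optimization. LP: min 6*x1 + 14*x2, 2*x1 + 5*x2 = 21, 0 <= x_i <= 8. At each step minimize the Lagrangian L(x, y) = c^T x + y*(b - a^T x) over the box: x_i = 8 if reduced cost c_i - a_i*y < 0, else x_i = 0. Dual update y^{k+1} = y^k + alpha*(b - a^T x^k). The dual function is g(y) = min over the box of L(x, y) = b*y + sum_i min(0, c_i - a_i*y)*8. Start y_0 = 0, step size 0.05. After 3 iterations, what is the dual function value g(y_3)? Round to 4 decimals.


Dual ascent for LP: min 6*x1 + 14*x2, 2*x1 + 5*x2 = 21, 0 <= x_i <= 8
Step 1: y^k = 0.0, reduced costs: (6.0, 14.0)
  x^k = (0.0, 0.0), subgradient = b - a^T x = 21.0
  y^{k+1} = 0.0 + 0.05*21.0 = 1.05
Step 2: y^k = 1.05, reduced costs: (3.9, 8.75)
  x^k = (0.0, 0.0), subgradient = b - a^T x = 21.0
  y^{k+1} = 1.05 + 0.05*21.0 = 2.1
Step 3: y^k = 2.1, reduced costs: (1.8, 3.5)
  x^k = (0.0, 0.0), subgradient = b - a^T x = 21.0
  y^{k+1} = 2.1 + 0.05*21.0 = 3.15
Dual objective at y_3 = 3.15: reduced costs (-0.3, -1.75), box minimizer x = (8.0, 8.0)
g(y_3) = b*y + (c1 - a1*y)*x1 + (c2 - a2*y)*x2 = 21*3.15 + (-0.3)*8.0 + (-1.75)*8.0 = 66.15 - 2.4 - 14.0 = 49.75


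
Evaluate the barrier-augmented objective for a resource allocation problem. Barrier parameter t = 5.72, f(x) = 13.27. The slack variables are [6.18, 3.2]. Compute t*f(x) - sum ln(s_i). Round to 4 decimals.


Step 1: Compute log-barrier.
ln values: [1.8213, 1.1632]
phi = -(1.8213 + 1.1632) = -2.9845
Step 2: Compute augmented objective.
t*f(x) = 5.72*13.27 = 75.9044
Total = 75.9044 - 2.9845 = 72.9199


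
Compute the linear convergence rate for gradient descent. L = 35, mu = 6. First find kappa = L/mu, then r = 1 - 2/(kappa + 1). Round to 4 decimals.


Step 1: Compute the condition number.
kappa = L/mu = 35/6 = 5.8333
Step 2: Compute the convergence rate.
r = 1 - 2/(kappa + 1) = 1 - 2*mu/(L + mu) = (L - mu)/(L + mu) = 29/41 = 0.7073


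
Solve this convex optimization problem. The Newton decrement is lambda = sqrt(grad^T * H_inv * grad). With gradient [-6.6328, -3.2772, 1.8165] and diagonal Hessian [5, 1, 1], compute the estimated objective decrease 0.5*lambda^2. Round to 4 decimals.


Step 1: H is diagonal, so H^(-1) * g = [-1.3266, -3.2772, 1.8165].
Step 2: g^T H^(-1) g = sum_i g_i^2 / H_ii
  = (-6.6328)^2/5 + (-3.2772)^2/1 + (1.8165)^2/1
  = 8.7988 + 10.74 + 3.2997 = 22.8385
Step 3: Objective decrease = 0.5 * g^T H^(-1) g = 11.4193


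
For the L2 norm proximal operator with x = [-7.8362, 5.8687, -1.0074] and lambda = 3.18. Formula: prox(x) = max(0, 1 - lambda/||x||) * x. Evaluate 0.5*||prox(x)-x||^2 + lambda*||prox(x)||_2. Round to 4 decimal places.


Step 1: Compute ||x||.
||x|| = 9.8419
Step 2: Compute scaling factor.
scale = max(0, 1 - 3.18/9.8419) = 0.6769
Step 3: prox(x) = [-5.3043, 3.9725, -0.6819]
||prox(x)|| = 6.6619
Step 4: Proximal objective.
0.5*||prox-x||^2 = 5.0562
lambda*||prox|| = 21.1848
Total = 26.241


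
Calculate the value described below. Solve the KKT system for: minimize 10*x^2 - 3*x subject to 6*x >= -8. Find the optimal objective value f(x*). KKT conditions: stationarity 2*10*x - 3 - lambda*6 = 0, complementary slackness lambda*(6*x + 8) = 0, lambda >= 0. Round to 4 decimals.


Step 1: Try lambda = 0 (constraint inactive).
Stationarity: 2*10*x - 3 = 0
x* = 3/(2*10) = 0.15
Check constraint: 6*0.15 = 0.9 >= -8 -- satisfied.
Step 2: Compute optimal value.
f(x*) = 10*0.15^2 - 3*0.15 = -0.225


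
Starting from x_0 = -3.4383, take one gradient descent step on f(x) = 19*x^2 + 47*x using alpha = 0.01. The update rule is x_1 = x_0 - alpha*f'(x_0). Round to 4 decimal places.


We compute the gradient at x_0 and apply the update.
f'(x) = 38*x + 47
f'(-3.4383) = 38*-3.4383 + 47 = -83.6554
x_1 = -3.4383 - 0.01*-83.6554 = -2.6017


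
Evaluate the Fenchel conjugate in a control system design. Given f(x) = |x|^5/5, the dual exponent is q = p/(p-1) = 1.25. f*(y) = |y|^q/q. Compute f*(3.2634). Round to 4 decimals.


The conjugate exponent q satisfies 1/p + 1/q = 1.
p = 5, so q = 5/(5 - 1) = 1.25
|y|^q = 3.2634^1.25 = 4.3862
f*(3.2634) = 4.3862 / 1.25 = 3.509


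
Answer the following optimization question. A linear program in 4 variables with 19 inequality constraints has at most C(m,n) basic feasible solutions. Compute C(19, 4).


Each vertex corresponds to some choice of n active constraints out of m, so the number of vertices is at most C(m, n) = m! / (n!(m-n)!).
m = 19, n = 4
Numerator: 19 * 18 * 17 * 16
Denominator: 4! = 24
C(19, 4) = 3876


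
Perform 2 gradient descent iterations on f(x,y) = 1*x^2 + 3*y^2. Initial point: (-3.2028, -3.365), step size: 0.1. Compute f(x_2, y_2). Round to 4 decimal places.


Gradient descent on f(x,y) = 1*x^2 + 3*y^2.
Starting point: (-3.2028, -3.365), alpha = 0.1
Step 1: grad_x = 2*1*-3.2028 = -6.4056, grad_y = 2*3*-3.365 = -20.19
  x_1 = -3.2028 - 0.1*-6.4056 = -2.5622
  y_1 = -3.365 - 0.1*-20.19 = -1.346
Step 2: grad_x = 2*1*-2.5622 = -5.1245, grad_y = 2*3*-1.346 = -8.076
  x_2 = -2.5622 - 0.1*-5.1245 = -2.0498
  y_2 = -1.346 - 0.1*-8.076 = -0.5384
f(-2.0498, -0.5384) = 1*(-2.0498)^2 + 3*(-0.5384)^2 = 5.0713


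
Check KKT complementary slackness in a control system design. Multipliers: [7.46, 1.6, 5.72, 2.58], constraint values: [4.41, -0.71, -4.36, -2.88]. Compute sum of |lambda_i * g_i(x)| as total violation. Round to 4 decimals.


KKT complementary slackness check:
lambda_1 * g_1 = 7.46 * 4.41 = 32.8986
lambda_2 * g_2 = 1.6 * -0.71 = -1.136
lambda_3 * g_3 = 5.72 * -4.36 = -24.9392
lambda_4 * g_4 = 2.58 * -2.88 = -7.4304
Total violation = 32.8986 + 1.136 + 24.9392 + 7.4304 = 66.4042


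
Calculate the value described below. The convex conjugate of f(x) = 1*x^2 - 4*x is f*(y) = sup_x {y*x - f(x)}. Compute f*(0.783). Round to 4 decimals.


f*(y) = sup_x {y*x - a*x^2 - b*x} = sup_x {(y-b)*x - a*x^2}
FOC: (y - b) - 2a*x = 0 => x* = (y - b)/(2a)
x* = (0.783 + 4)/(2*1) = 2.3915
f*(0.783) = (y-b)^2/(4a) = (0.783 + 4)^2/(4*1)
= 22.8771/4 = 5.7193


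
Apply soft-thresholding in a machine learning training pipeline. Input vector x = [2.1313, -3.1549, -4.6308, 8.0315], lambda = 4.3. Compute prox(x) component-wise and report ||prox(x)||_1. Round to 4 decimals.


Soft-thresholding with lambda = 4.3:
prox(2.1313) = sign(2.1313)*max(|2.1313| - 4.3, 0) = 0.0
prox(-3.1549) = sign(-3.1549)*max(|-3.1549| - 4.3, 0) = 0.0
prox(-4.6308) = sign(-4.6308)*max(|-4.6308| - 4.3, 0) = -0.3308
prox(8.0315) = sign(8.0315)*max(|8.0315| - 4.3, 0) = 3.7315
prox(x) = [0.0, 0.0, -0.3308, 3.7315]
||prox(x)||_1 = 0.0 + 0.0 + 0.3308 + 3.7315 = 4.0623


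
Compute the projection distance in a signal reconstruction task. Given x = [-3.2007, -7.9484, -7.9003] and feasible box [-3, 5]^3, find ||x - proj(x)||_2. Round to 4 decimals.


Project each component onto [-3, 5].
clip(-3.2007) = -3.0, clip(-7.9484) = -3.0, clip(-7.9003) = -3.0
Projection = [-3.0, -3.0, -3.0]
Squared diffs: [0.0403, 24.4867, 24.0129]
Distance = sqrt(48.5399) = 6.9671


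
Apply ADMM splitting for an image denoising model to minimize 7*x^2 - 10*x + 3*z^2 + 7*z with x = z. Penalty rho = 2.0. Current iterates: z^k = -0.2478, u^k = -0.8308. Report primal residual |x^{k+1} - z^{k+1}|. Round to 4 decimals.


ADMM iteration with rho = 2.0, z^k = -0.2478, u^k = -0.8308
Step 1: x-update.
Minimize 7*x^2 - 10*x + (2.0/2)*(x + 0.2478 - 0.8308)^2
FOC: (2*7 + 2.0)*x = 10 + 2.0*(-0.2478 + 0.8308)
x^{k+1} = 0.6979
Step 2: z-update.
Minimize 3*z^2 + 7*z + (2.0/2)*(0.6979 - z - 0.8308)^2
FOC: (2*3 + 2.0)*z = -7 + 2.0*(0.6979 - 0.8308)
z^{k+1} = -0.9082
Step 3: u-update.
u^{k+1} = -0.8308 + 0.6979 + 0.9082 = 0.7753
Step 4: Primal residual = |0.6979 + 0.9082| = 1.6061


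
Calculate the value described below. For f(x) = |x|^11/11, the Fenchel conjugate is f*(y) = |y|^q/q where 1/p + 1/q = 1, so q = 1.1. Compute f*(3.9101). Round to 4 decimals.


The conjugate exponent q satisfies 1/p + 1/q = 1.
p = 11, so q = 11/(11 - 1) = 1.1
|y|^q = 3.9101^1.1 = 4.4813
f*(3.9101) = 4.4813 / 1.1 = 4.0739


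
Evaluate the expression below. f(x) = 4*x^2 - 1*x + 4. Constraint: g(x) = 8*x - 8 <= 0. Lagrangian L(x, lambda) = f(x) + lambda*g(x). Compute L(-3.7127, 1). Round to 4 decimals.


Step 1: Evaluate f(x).
f(-3.7127) = 4*(-3.7127)^2 - 1*(-3.7127) + 4 = 62.8493
Step 2: Evaluate g(x).
g(-3.7127) = 8*-3.7127 - 8 = -37.7016
Step 3: Compute Lagrangian.
L = 62.8493 + 1*-37.7016 = 25.1477


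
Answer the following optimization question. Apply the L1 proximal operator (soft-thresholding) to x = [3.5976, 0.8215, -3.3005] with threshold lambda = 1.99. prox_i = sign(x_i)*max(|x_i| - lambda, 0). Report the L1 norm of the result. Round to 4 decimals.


Soft-thresholding with lambda = 1.99:
prox(3.5976) = sign(3.5976)*max(|3.5976| - 1.99, 0) = 1.6076
prox(0.8215) = sign(0.8215)*max(|0.8215| - 1.99, 0) = 0.0
prox(-3.3005) = sign(-3.3005)*max(|-3.3005| - 1.99, 0) = -1.3105
prox(x) = [1.6076, 0.0, -1.3105]
||prox(x)||_1 = 1.6076 + 0.0 + 1.3105 = 2.9181


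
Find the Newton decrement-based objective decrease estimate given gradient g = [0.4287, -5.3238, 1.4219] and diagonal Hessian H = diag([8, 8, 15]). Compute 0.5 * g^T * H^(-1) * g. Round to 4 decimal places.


Step 1: H is diagonal, so H^(-1) * g = [0.0536, -0.6655, 0.0948].
Step 2: g^T H^(-1) g = sum_i g_i^2 / H_ii
  = (0.4287)^2/8 + (-5.3238)^2/8 + (1.4219)^2/15
  = 0.023 + 3.5429 + 0.1348 = 3.7006
Step 3: Objective decrease = 0.5 * g^T H^(-1) g = 1.8503


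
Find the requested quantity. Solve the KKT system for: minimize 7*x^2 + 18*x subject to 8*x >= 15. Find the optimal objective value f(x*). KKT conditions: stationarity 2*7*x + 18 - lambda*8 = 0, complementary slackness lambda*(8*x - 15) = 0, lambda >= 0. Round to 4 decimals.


Step 1: Try lambda = 0 (constraint inactive).
x_unc = -18/(2*7) = -1.2857
Check: 8*-1.2857 = -10.2856 < 15 -- violated!
Step 2: Constraint must be active: 8*x = 15
x* = 15/8 = 1.875
lambda = (2*7*1.875 + 18)/8 = 5.5313
Step 3: Compute optimal value.
f(x*) = 7*1.875^2 + 18*1.875 = 58.3594


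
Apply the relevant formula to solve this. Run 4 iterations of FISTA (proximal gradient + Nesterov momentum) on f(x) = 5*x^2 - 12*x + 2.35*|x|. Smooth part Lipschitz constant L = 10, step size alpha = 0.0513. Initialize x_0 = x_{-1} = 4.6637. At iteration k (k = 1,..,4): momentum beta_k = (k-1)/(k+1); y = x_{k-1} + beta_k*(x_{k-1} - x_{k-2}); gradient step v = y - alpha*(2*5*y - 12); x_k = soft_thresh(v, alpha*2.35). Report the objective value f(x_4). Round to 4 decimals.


FISTA on f(x) = 5*x^2 - 12*x + 2.35*|x|
L = 10, alpha = 0.0513
Iteration 1: beta = 0.0, y = 4.6637 + 0.0*(4.6637 - 4.6637) = 4.6637
  grad(y) = 34.637, v = y - alpha*grad = 2.8868
  prox(v) = soft_thresh(2.8868, 0.1206) = 2.7663
Iteration 2: beta = 0.3333, y = 2.7663 + 0.3333*(2.7663 - 4.6637) = 2.1338
  grad(y) = 9.3379, v = y - alpha*grad = 1.6548
  prox(v) = soft_thresh(1.6548, 0.1206) = 1.5342
Iteration 3: beta = 0.5, y = 1.5342 + 0.5*(1.5342 - 2.7663) = 0.9182
  grad(y) = -2.8183, v = y - alpha*grad = 1.0627
  prox(v) = soft_thresh(1.0627, 0.1206) = 0.9422
Iteration 4: beta = 0.6, y = 0.9422 + 0.6*(0.9422 - 1.5342) = 0.587
  grad(y) = -6.1301, v = y - alpha*grad = 0.9015
  prox(v) = soft_thresh(0.9015, 0.1206) = 0.7809
f(x_4) = 5*0.7809^2 - 12*0.7809 + 2.35*|0.7809| = -4.4867


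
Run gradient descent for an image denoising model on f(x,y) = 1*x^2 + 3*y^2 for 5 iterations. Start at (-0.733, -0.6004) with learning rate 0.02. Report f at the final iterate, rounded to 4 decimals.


Gradient descent on f(x,y) = 1*x^2 + 3*y^2.
Starting point: (-0.733, -0.6004), alpha = 0.02
Step 1: grad_x = 2*1*-0.733 = -1.466, grad_y = 2*3*-0.6004 = -3.6024
  x_1 = -0.733 - 0.02*-1.466 = -0.7037
  y_1 = -0.6004 - 0.02*-3.6024 = -0.5284
Step 2: grad_x = 2*1*-0.7037 = -1.4074, grad_y = 2*3*-0.5284 = -3.1701
  x_2 = -0.7037 - 0.02*-1.4074 = -0.6755
  y_2 = -0.5284 - 0.02*-3.1701 = -0.4649
Step 3: grad_x = 2*1*-0.6755 = -1.3511, grad_y = 2*3*-0.4649 = -2.7897
  x_3 = -0.6755 - 0.02*-1.3511 = -0.6485
  y_3 = -0.4649 - 0.02*-2.7897 = -0.4092
Step 4: grad_x = 2*1*-0.6485 = -1.297, grad_y = 2*3*-0.4092 = -2.4549
  x_4 = -0.6485 - 0.02*-1.297 = -0.6226
  y_4 = -0.4092 - 0.02*-2.4549 = -0.3601
Step 5: grad_x = 2*1*-0.6226 = -1.2451, grad_y = 2*3*-0.3601 = -2.1603
  x_5 = -0.6226 - 0.02*-1.2451 = -0.5977
  y_5 = -0.3601 - 0.02*-2.1603 = -0.3169
f(-0.5977, -0.3169) = 1*(-0.5977)^2 + 3*(-0.3169)^2 = 0.6584


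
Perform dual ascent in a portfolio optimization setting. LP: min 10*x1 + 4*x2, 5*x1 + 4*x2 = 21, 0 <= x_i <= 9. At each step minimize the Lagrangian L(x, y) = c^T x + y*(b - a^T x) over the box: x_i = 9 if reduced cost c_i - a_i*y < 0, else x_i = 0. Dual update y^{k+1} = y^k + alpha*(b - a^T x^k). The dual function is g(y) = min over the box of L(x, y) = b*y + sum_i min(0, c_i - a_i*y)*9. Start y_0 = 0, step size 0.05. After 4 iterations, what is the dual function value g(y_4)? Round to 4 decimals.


Dual ascent for LP: min 10*x1 + 4*x2, 5*x1 + 4*x2 = 21, 0 <= x_i <= 9
Step 1: y^k = 0.0, reduced costs: (10.0, 4.0)
  x^k = (0.0, 0.0), subgradient = b - a^T x = 21.0
  y^{k+1} = 0.0 + 0.05*21.0 = 1.05
Step 2: y^k = 1.05, reduced costs: (4.75, -0.2)
  x^k = (0.0, 9.0), subgradient = b - a^T x = -15.0
  y^{k+1} = 1.05 + 0.05*-15.0 = 0.3
Step 3: y^k = 0.3, reduced costs: (8.5, 2.8)
  x^k = (0.0, 0.0), subgradient = b - a^T x = 21.0
  y^{k+1} = 0.3 + 0.05*21.0 = 1.35
Step 4: y^k = 1.35, reduced costs: (3.25, -1.4)
  x^k = (0.0, 9.0), subgradient = b - a^T x = -15.0
  y^{k+1} = 1.35 + 0.05*-15.0 = 0.6
Dual objective at y_4 = 0.6: reduced costs (7.0, 1.6), box minimizer x = (0.0, 0.0)
g(y_4) = b*y + (c1 - a1*y)*x1 + (c2 - a2*y)*x2 = 21*0.6 + 7.0*0.0 + 1.6*0.0 = 12.6 + 0.0 + 0.0 = 12.6


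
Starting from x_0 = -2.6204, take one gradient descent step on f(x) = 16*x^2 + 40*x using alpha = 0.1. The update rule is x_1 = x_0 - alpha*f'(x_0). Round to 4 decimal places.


We compute the gradient at x_0 and apply the update.
f'(x) = 32*x + 40
f'(-2.6204) = 32*-2.6204 + 40 = -43.8528
x_1 = -2.6204 - 0.1*-43.8528 = 1.7649


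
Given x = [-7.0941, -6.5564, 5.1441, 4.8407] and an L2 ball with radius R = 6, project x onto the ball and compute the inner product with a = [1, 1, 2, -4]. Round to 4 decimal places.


Step 1: Compute ||x|| (intermediates to 6 decimals).
||x|| = sqrt((-7.0941)^2 + (-6.5564)^2 + 5.1441^2 + 4.8407^2) = 11.966903
Step 2: Project.
Since ||x|| > R, scale = R/||x|| = 6/11.966903 = 0.501383, proj(x) = scale * x
proj(x) = [-3.556861, -3.287268, 2.579164, 2.427045]
Step 3: Dot product.
a^T * proj(x) = 1*(-3.556861) + 1*(-3.287268) + 2*2.579164 - 4*2.427045 = -11.394


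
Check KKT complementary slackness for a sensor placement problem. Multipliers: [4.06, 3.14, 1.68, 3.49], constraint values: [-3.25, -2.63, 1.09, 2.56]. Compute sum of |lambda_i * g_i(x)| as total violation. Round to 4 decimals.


KKT complementary slackness check:
lambda_1 * g_1 = 4.06 * -3.25 = -13.195
lambda_2 * g_2 = 3.14 * -2.63 = -8.2582
lambda_3 * g_3 = 1.68 * 1.09 = 1.8312
lambda_4 * g_4 = 3.49 * 2.56 = 8.9344
Total violation = 13.195 + 8.2582 + 1.8312 + 8.9344 = 32.2188


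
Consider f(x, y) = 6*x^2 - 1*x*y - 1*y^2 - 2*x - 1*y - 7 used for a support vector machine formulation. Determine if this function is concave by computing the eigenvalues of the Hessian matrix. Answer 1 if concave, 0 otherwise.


The Hessian of f(x,y) = 6*x^2 - 1*x*y - 1*y^2 - 2*x - 1*y - 7 is:
H = [[12, -1], [-1, -2]]
Trace = 12 - 2 = 10
Determinant = 12*-2 - (-1)^2 = -25
Discriminant = (10)^2 - 4*-25 = 200.0
Eigenvalues: lambda_1 = -2.0711, lambda_2 = 12.0711
The function is not concave.

0


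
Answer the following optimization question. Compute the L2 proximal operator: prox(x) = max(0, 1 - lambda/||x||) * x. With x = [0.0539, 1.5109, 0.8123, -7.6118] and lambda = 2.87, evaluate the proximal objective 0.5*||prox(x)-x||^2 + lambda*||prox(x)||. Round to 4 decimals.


Step 1: Compute ||x||.
||x|| = 7.8029
Step 2: Compute scaling factor.
scale = max(0, 1 - 2.87/7.8029) = 0.6322
Step 3: prox(x) = [0.0341, 0.9552, 0.5135, -4.8121]
||prox(x)|| = 4.9329
Step 4: Proximal objective.
0.5*||prox-x||^2 = 4.1185
lambda*||prox|| = 14.1574
Total = 18.2758


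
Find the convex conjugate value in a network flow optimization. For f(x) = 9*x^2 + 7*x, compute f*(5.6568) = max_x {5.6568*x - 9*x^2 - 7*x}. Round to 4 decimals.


f*(y) = sup_x {y*x - a*x^2 - b*x} = sup_x {(y-b)*x - a*x^2}
FOC: (y - b) - 2a*x = 0 => x* = (y - b)/(2a)
x* = (5.6568 - 7)/(2*9) = -0.0746
f*(5.6568) = (y-b)^2/(4a) = (5.6568 - 7)^2/(4*9)
= 1.8042/36 = 0.0501


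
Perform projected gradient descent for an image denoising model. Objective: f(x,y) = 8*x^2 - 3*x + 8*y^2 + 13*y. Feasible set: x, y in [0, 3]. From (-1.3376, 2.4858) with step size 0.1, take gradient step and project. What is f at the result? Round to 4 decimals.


Step 1: Compute gradient at (-1.3376, 2.4858).
grad_x = 2*8*-1.3376 - 3 = -24.4016
grad_y = 2*8*2.4858 + 13 = 52.7728
Step 2: Gradient step.
x_raw = -1.3376 - 0.1*-24.4016 = 1.1026
y_raw = 2.4858 - 0.1*52.7728 = -2.7915
Step 3: Project onto [0, 3].
x_proj = clip(1.1026) = 1.1026
y_proj = clip(-2.7915) = 0.0
Step 4: Evaluate f.
f(1.1026, 0.0) = 6.4174


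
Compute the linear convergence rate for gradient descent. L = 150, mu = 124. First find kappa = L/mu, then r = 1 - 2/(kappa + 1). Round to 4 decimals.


Step 1: Compute the condition number.
kappa = L/mu = 150/124 = 1.2097
Step 2: Compute the convergence rate.
r = 1 - 2/(kappa + 1) = 1 - 2*mu/(L + mu) = (L - mu)/(L + mu) = 26/274 = 0.0949


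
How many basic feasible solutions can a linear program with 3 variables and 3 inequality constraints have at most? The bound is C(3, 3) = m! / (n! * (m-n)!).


Each vertex corresponds to some choice of n active constraints out of m, so the number of vertices is at most C(m, n) = m! / (n!(m-n)!).
m = 3, n = 3
Numerator: 3 * 2 * 1
Denominator: 3! = 6
C(3, 3) = 1


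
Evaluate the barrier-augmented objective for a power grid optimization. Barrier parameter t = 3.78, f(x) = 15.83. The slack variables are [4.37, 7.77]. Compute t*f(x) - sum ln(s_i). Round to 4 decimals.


Step 1: Compute log-barrier.
ln values: [1.4748, 2.0503]
phi = -(1.4748 + 2.0503) = -3.525
Step 2: Compute augmented objective.
t*f(x) = 3.78*15.83 = 59.8374
Total = 59.8374 - 3.525 = 56.3124


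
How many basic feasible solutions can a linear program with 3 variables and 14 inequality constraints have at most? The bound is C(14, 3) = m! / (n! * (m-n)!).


Each vertex corresponds to some choice of n active constraints out of m, so the number of vertices is at most C(m, n) = m! / (n!(m-n)!).
m = 14, n = 3
Numerator: 14 * 13 * 12
Denominator: 3! = 6
C(14, 3) = 364


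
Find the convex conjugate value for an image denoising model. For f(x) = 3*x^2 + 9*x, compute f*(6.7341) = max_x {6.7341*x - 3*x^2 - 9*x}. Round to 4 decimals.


f*(y) = sup_x {y*x - a*x^2 - b*x} = sup_x {(y-b)*x - a*x^2}
FOC: (y - b) - 2a*x = 0 => x* = (y - b)/(2a)
x* = (6.7341 - 9)/(2*3) = -0.3777
f*(6.7341) = (y-b)^2/(4a) = (6.7341 - 9)^2/(4*3)
= 5.1343/12 = 0.4279


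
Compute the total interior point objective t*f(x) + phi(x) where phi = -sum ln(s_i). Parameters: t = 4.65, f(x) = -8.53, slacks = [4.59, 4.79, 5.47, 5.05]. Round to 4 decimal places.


Step 1: Compute log-barrier.
ln values: [1.5239, 1.5665, 1.6993, 1.6194]
phi = -(1.5239 + 1.5665 + 1.6993 + 1.6194) = -6.4091
Step 2: Compute augmented objective.
t*f(x) = 4.65*-8.53 = -39.6645
Total = -39.6645 - 6.4091 = -46.0736


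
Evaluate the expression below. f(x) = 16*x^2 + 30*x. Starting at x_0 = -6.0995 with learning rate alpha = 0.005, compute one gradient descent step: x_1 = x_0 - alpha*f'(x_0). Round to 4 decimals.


We compute the gradient at x_0 and apply the update.
f'(x) = 32*x + 30
f'(-6.0995) = 32*-6.0995 + 30 = -165.184
x_1 = -6.0995 - 0.005*-165.184 = -5.2736


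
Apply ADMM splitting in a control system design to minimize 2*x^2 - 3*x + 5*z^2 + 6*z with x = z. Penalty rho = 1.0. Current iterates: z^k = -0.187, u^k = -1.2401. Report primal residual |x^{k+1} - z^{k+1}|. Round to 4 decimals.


ADMM iteration with rho = 1.0, z^k = -0.187, u^k = -1.2401
Step 1: x-update.
Minimize 2*x^2 - 3*x + (1.0/2)*(x + 0.187 - 1.2401)^2
FOC: (2*2 + 1.0)*x = 3 + 1.0*(-0.187 + 1.2401)
x^{k+1} = 0.8106
Step 2: z-update.
Minimize 5*z^2 + 6*z + (1.0/2)*(0.8106 - z - 1.2401)^2
FOC: (2*5 + 1.0)*z = -6 + 1.0*(0.8106 - 1.2401)
z^{k+1} = -0.5845
Step 3: u-update.
u^{k+1} = -1.2401 + 0.8106 + 0.5845 = 0.155
Step 4: Primal residual = |0.8106 + 0.5845| = 1.3951


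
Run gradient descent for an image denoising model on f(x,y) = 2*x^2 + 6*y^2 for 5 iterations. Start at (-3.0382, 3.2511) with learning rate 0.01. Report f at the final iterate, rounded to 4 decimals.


Gradient descent on f(x,y) = 2*x^2 + 6*y^2.
Starting point: (-3.0382, 3.2511), alpha = 0.01
Step 1: grad_x = 2*2*-3.0382 = -12.1528, grad_y = 2*6*3.2511 = 39.0132
  x_1 = -3.0382 - 0.01*-12.1528 = -2.9167
  y_1 = 3.2511 - 0.01*39.0132 = 2.861
Step 2: grad_x = 2*2*-2.9167 = -11.6667, grad_y = 2*6*2.861 = 34.3316
  x_2 = -2.9167 - 0.01*-11.6667 = -2.8
  y_2 = 2.861 - 0.01*34.3316 = 2.5177
Step 3: grad_x = 2*2*-2.8 = -11.2, grad_y = 2*6*2.5177 = 30.2118
  x_3 = -2.8 - 0.01*-11.2 = -2.688
  y_3 = 2.5177 - 0.01*30.2118 = 2.2155
Step 4: grad_x = 2*2*-2.688 = -10.752, grad_y = 2*6*2.2155 = 26.5864
  x_4 = -2.688 - 0.01*-10.752 = -2.5805
  y_4 = 2.2155 - 0.01*26.5864 = 1.9497
Step 5: grad_x = 2*2*-2.5805 = -10.3219, grad_y = 2*6*1.9497 = 23.396
  x_5 = -2.5805 - 0.01*-10.3219 = -2.4773
  y_5 = 1.9497 - 0.01*23.396 = 1.7157
f(-2.4773, 1.7157) = 2*(-2.4773)^2 + 6*1.7157^2 = 29.9356


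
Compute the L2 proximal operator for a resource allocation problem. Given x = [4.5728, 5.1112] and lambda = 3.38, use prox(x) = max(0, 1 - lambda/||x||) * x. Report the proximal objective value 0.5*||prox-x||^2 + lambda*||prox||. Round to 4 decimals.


Step 1: Compute ||x||.
||x|| = 6.8582
Step 2: Compute scaling factor.
scale = max(0, 1 - 3.38/6.8582) = 0.5072
Step 3: prox(x) = [2.3191, 2.5922]
||prox(x)|| = 3.4782
Step 4: Proximal objective.
0.5*||prox-x||^2 = 5.7122
lambda*||prox|| = 11.7563
Total = 17.4685


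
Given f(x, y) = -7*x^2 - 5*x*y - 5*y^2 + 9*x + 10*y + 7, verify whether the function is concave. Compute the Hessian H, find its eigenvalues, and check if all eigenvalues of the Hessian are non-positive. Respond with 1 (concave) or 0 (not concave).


The Hessian of f(x,y) = -7*x^2 - 5*x*y - 5*y^2 + 9*x + 10*y + 7 is:
H = [[-14, -5], [-5, -10]]
Trace = -14 - 10 = -24
Determinant = -14*-10 - (-5)^2 = 115
Discriminant = (-24)^2 - 4*115 = 116.0
Eigenvalues: lambda_1 = -17.3852, lambda_2 = -6.6148
The function is concave.

1


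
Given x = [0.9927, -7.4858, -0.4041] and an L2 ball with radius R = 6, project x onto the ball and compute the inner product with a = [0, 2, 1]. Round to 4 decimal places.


Step 1: Compute ||x|| (intermediates to 6 decimals).
||x|| = sqrt(0.9927^2 + (-7.4858)^2 + (-0.4041)^2) = 7.562139
Step 2: Project.
Since ||x|| > R, scale = R/||x|| = 6/7.562139 = 0.793426, proj(x) = scale * x
proj(x) = [0.787634, -5.939428, -0.320623]
Step 3: Dot product.
a^T * proj(x) = 0*0.787634 + 2*(-5.939428) + 1*(-0.320623) = -12.1995


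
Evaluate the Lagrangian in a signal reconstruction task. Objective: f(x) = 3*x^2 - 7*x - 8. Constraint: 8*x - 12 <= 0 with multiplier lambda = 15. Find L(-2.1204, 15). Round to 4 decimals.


Step 1: Evaluate f(x).
f(-2.1204) = 3*(-2.1204)^2 - 7*(-2.1204) - 8 = 20.3311
Step 2: Evaluate g(x).
g(-2.1204) = 8*-2.1204 - 12 = -28.9632
Step 3: Compute Lagrangian.
L = 20.3311 + 15*-28.9632 = -414.1169


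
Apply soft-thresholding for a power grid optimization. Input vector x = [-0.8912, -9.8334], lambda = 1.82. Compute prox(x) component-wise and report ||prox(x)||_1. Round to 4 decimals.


Soft-thresholding with lambda = 1.82:
prox(-0.8912) = sign(-0.8912)*max(|-0.8912| - 1.82, 0) = 0.0
prox(-9.8334) = sign(-9.8334)*max(|-9.8334| - 1.82, 0) = -8.0134
prox(x) = [0.0, -8.0134]
||prox(x)||_1 = 0.0 + 8.0134 = 8.0134


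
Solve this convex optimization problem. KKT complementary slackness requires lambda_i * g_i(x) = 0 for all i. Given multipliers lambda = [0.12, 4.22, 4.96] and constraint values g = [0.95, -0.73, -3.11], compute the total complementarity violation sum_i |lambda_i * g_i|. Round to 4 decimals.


KKT complementary slackness check:
lambda_1 * g_1 = 0.12 * 0.95 = 0.114
lambda_2 * g_2 = 4.22 * -0.73 = -3.0806
lambda_3 * g_3 = 4.96 * -3.11 = -15.4256
Total violation = 0.114 + 3.0806 + 15.4256 = 18.6202


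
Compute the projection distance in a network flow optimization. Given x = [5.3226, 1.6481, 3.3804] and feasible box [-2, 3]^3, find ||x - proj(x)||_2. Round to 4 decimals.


Project each component onto [-2, 3].
clip(5.3226) = 3.0, clip(1.6481) = 1.6481, clip(3.3804) = 3.0
Projection = [3.0, 1.6481, 3.0]
Squared diffs: [5.3945, 0.0, 0.1447]
Distance = sqrt(5.5392) = 2.3535


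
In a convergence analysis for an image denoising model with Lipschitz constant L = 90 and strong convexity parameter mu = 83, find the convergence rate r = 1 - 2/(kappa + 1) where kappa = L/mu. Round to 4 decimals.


Step 1: Compute the condition number.
kappa = L/mu = 90/83 = 1.0843
Step 2: Compute the convergence rate.
r = 1 - 2/(kappa + 1) = 1 - 2*mu/(L + mu) = (L - mu)/(L + mu) = 7/173 = 0.0405


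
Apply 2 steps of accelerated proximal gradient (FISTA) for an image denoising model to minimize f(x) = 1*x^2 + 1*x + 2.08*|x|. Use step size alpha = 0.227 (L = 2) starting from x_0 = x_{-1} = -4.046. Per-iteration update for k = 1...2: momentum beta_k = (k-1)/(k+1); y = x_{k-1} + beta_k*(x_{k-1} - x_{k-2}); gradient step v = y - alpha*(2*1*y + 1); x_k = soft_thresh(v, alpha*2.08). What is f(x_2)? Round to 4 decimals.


FISTA on f(x) = 1*x^2 + 1*x + 2.08*|x|
L = 2, alpha = 0.227
Iteration 1: beta = 0.0, y = -4.046 + 0.0*(-4.046 + 4.046) = -4.046
  grad(y) = -7.092, v = y - alpha*grad = -2.4361
  prox(v) = soft_thresh(-2.4361, 0.4722) = -1.964
Iteration 2: beta = 0.3333, y = -1.964 + 0.3333*(-1.964 + 4.046) = -1.2699
  grad(y) = -1.5399, v = y - alpha*grad = -0.9204
  prox(v) = soft_thresh(-0.9204, 0.4722) = -0.4482
f(x_2) = 1*(-0.4482)^2 + 1*(-0.4482) + 2.08*|-0.4482| = 0.685


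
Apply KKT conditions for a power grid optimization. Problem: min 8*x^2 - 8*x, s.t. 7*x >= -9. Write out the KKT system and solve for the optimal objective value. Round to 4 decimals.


Step 1: Try lambda = 0 (constraint inactive).
Stationarity: 2*8*x - 8 = 0
x* = 8/(2*8) = 0.5
Check constraint: 7*0.5 = 3.5 >= -9 -- satisfied.
Step 2: Compute optimal value.
f(x*) = 8*0.5^2 - 8*0.5 = -2.0


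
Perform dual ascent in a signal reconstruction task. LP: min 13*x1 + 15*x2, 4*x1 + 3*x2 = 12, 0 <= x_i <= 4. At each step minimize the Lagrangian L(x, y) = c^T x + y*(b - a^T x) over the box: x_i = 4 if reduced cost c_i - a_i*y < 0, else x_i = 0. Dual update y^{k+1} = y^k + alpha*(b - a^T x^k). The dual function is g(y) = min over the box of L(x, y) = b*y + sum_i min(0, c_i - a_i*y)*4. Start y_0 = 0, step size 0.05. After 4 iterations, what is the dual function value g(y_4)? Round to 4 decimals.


Dual ascent for LP: min 13*x1 + 15*x2, 4*x1 + 3*x2 = 12, 0 <= x_i <= 4
Step 1: y^k = 0.0, reduced costs: (13.0, 15.0)
  x^k = (0.0, 0.0), subgradient = b - a^T x = 12.0
  y^{k+1} = 0.0 + 0.05*12.0 = 0.6
Step 2: y^k = 0.6, reduced costs: (10.6, 13.2)
  x^k = (0.0, 0.0), subgradient = b - a^T x = 12.0
  y^{k+1} = 0.6 + 0.05*12.0 = 1.2
Step 3: y^k = 1.2, reduced costs: (8.2, 11.4)
  x^k = (0.0, 0.0), subgradient = b - a^T x = 12.0
  y^{k+1} = 1.2 + 0.05*12.0 = 1.8
Step 4: y^k = 1.8, reduced costs: (5.8, 9.6)
  x^k = (0.0, 0.0), subgradient = b - a^T x = 12.0
  y^{k+1} = 1.8 + 0.05*12.0 = 2.4
Dual objective at y_4 = 2.4: reduced costs (3.4, 7.8), box minimizer x = (0.0, 0.0)
g(y_4) = b*y + (c1 - a1*y)*x1 + (c2 - a2*y)*x2 = 12*2.4 + 3.4*0.0 + 7.8*0.0 = 28.8 + 0.0 + 0.0 = 28.8


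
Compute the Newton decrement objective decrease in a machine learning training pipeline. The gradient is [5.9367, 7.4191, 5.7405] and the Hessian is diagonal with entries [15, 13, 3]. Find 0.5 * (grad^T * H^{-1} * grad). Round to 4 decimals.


Step 1: H is diagonal, so H^(-1) * g = [0.3958, 0.5707, 1.9135].
Step 2: g^T H^(-1) g = sum_i g_i^2 / H_ii
  = (5.9367)^2/15 + (7.4191)^2/13 + (5.7405)^2/3
  = 2.3496 + 4.2341 + 10.9844 = 17.5682
Step 3: Objective decrease = 0.5 * g^T H^(-1) g = 8.7841


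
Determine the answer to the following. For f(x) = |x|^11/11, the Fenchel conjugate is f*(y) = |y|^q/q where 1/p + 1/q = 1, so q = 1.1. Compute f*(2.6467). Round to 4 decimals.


The conjugate exponent q satisfies 1/p + 1/q = 1.
p = 11, so q = 11/(11 - 1) = 1.1
|y|^q = 2.6467^1.1 = 2.9173
f*(2.6467) = 2.9173 / 1.1 = 2.6521


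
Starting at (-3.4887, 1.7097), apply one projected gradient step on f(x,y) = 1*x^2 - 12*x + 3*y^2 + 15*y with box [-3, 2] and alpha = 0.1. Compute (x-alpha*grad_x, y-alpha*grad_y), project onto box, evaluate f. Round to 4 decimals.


Step 1: Compute gradient at (-3.4887, 1.7097).
grad_x = 2*1*-3.4887 - 12 = -18.9774
grad_y = 2*3*1.7097 + 15 = 25.2582
Step 2: Gradient step.
x_raw = -3.4887 - 0.1*-18.9774 = -1.591
y_raw = 1.7097 - 0.1*25.2582 = -0.8161
Step 3: Project onto [-3, 2].
x_proj = clip(-1.591) = -1.591
y_proj = clip(-0.8161) = -0.8161
Step 4: Evaluate f.
f(-1.591, -0.8161) = 11.379
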